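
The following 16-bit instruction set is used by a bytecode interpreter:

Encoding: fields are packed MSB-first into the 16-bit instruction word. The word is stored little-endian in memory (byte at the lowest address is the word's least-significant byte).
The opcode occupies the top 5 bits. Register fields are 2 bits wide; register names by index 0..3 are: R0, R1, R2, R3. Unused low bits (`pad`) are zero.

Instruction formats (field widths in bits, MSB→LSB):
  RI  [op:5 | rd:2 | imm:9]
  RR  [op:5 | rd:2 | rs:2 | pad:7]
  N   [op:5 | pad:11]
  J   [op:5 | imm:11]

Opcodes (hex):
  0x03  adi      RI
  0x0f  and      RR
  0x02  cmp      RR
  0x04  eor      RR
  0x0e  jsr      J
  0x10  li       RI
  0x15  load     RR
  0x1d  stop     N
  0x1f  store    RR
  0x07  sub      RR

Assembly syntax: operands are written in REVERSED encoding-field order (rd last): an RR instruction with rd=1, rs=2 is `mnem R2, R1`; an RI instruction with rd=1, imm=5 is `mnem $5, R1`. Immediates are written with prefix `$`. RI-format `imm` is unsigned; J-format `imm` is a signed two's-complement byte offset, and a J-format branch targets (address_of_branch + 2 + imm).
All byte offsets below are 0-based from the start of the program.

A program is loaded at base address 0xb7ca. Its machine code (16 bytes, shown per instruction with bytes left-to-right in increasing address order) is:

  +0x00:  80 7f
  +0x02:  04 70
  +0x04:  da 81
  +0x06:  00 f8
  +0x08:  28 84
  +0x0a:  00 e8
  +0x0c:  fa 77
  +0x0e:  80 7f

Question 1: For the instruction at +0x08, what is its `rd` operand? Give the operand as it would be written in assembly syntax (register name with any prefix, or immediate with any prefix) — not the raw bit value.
R2

@+08  little-endian(28 84) = 0x8428
  top 5b → 0x10 → li [RI]
  rd: (w>>9)&0x3=0x2 → R2
  imm: (w>>0)&0x1ff=0x28 → $40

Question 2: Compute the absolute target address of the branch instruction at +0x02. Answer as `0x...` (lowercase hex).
0xb7d2

@+02  little-endian(04 70) = 0x7004
  op=0x7004>>11=0xe ⇒ jsr (J)
  imm@[10:0]=0x4 ⇒ $4
  target = base 0xb7ca + off 0x02 + 2 + imm 4 = 0xb7d2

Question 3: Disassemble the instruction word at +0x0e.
and R3, R3

+0x0e: 80 7f ⇒ word 0x7f80 (little)
  top 5b → 0xf → and [RR]
  rd@[10:9]=0x3 ⇒ R3
  rs@[8:7]=0x3 ⇒ R3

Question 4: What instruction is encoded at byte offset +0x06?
store R0, R0

off 0x06: read 00 f8 as little → 0xf800
  op=0xf800>>11=0x1f ⇒ store (RR)
  rd@[10:9]=0x0 ⇒ R0
  rs@[8:7]=0x0 ⇒ R0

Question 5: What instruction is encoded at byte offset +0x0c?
jsr $-6

off 0x0c: read fa 77 as little → 0x77fa
  opcode bits[15:11]=0xe: jsr/J
  imm: (w>>0)&0x7ff=0x7fa (s11→-6) → $-6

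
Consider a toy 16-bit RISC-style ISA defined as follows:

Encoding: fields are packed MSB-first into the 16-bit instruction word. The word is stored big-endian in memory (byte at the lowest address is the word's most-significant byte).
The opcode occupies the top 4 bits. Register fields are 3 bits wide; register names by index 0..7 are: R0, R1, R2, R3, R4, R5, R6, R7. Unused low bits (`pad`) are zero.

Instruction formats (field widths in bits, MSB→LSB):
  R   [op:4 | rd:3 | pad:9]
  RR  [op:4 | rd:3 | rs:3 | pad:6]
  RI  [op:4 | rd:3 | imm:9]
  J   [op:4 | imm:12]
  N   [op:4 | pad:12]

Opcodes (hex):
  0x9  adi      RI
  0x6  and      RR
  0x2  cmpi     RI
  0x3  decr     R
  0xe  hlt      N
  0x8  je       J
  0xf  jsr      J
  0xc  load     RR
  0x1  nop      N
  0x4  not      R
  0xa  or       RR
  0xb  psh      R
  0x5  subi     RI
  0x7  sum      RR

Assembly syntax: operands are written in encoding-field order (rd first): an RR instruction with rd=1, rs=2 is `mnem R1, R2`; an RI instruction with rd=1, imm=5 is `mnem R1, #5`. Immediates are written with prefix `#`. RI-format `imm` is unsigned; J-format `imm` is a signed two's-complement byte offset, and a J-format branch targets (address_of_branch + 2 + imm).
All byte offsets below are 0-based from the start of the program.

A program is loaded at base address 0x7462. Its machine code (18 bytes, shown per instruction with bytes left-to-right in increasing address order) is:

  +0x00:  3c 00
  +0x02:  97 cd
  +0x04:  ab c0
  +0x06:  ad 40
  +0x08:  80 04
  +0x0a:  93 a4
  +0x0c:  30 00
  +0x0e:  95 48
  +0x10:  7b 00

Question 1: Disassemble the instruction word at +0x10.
[10] 7b 00 → 0x7b00
  opcode bits[15:12]=0x7: sum/RR
  rd: (w>>9)&0x7=0x5 → R5
  rs: (w>>6)&0x7=0x4 → R4

sum R5, R4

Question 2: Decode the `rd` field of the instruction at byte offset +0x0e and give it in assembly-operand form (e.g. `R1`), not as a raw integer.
R2

off 0x0e: read 95 48 as big → 0x9548
  top 4b → 0x9 → adi [RI]
  rd: (w>>9)&0x7=0x2 → R2
  imm: (w>>0)&0x1ff=0x148 → #328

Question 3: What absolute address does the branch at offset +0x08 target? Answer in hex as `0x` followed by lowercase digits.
[08] 80 04 → 0x8004
  opcode bits[15:12]=0x8: je/J
  imm: (w>>0)&0xfff=0x4 → #4
  target = base 0x7462 + off 0x08 + 2 + imm 4 = 0x7470

0x7470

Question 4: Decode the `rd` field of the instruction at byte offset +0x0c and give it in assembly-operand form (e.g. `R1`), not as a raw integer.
R0

@+0c  big-endian(30 00) = 0x3000
  top 4b → 0x3 → decr [R]
  [11:9] rd=0 = R0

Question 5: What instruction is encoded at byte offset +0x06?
or R6, R5

off 0x06: read ad 40 as big → 0xad40
  op=0xad40>>12=0xa ⇒ or (RR)
  rd@[11:9]=0x6 ⇒ R6
  rs@[8:6]=0x5 ⇒ R5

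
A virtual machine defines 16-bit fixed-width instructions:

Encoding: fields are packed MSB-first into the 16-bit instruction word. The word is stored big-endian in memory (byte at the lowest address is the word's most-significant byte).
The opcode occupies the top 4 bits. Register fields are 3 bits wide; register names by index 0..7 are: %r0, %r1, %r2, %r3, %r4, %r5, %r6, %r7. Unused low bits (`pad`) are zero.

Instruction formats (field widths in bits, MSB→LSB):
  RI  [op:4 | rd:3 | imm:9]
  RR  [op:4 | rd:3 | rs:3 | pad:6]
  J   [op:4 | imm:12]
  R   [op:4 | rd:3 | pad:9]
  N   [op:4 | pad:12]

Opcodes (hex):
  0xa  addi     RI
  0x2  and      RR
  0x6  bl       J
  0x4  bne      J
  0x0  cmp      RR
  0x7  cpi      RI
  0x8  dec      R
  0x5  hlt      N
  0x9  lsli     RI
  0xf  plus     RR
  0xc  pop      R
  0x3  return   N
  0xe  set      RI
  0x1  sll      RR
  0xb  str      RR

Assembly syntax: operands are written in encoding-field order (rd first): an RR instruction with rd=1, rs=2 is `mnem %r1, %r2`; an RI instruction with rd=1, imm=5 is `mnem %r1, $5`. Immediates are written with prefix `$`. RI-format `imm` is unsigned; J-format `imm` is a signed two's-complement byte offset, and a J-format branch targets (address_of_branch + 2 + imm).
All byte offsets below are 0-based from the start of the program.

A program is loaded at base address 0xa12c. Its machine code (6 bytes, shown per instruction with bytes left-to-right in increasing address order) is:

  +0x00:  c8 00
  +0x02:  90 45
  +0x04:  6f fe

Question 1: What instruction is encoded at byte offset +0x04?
@+04  big-endian(6f fe) = 0x6ffe
  opcode bits[15:12]=0x6: bl/J
  imm: (w>>0)&0xfff=0xffe (s12→-2) → $-2

bl $-2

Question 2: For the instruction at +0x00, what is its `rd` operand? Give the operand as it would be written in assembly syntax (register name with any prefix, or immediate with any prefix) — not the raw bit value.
@+00  big-endian(c8 00) = 0xc800
  top 4b → 0xc → pop [R]
  rd: (w>>9)&0x7=0x4 → %r4

%r4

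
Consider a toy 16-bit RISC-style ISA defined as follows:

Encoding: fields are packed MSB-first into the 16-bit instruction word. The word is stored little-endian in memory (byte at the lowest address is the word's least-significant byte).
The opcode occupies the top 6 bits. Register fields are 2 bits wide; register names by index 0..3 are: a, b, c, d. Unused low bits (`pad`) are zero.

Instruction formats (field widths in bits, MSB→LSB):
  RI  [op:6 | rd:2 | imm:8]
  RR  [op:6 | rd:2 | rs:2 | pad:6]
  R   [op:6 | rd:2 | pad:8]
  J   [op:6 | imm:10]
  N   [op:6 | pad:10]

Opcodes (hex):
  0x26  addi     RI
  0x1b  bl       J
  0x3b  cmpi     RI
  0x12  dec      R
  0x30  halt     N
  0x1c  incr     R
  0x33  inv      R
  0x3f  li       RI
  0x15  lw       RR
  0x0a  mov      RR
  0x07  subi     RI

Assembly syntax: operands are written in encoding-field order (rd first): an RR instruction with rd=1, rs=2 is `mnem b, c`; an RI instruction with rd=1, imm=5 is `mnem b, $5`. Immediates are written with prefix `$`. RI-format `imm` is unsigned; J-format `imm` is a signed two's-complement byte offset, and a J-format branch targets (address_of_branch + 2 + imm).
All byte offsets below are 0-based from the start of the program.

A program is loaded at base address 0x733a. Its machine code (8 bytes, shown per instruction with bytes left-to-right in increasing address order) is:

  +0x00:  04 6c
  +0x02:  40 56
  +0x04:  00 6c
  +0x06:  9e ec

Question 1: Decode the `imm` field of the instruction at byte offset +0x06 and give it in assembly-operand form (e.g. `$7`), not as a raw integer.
+0x06: 9e ec ⇒ word 0xec9e (little)
  opcode bits[15:10]=0x3b: cmpi/RI
  rd: (w>>8)&0x3=0x0 → a
  imm: (w>>0)&0xff=0x9e → $158

$158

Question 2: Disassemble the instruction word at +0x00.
bl $4

off 0x00: read 04 6c as little → 0x6c04
  opcode bits[15:10]=0x1b: bl/J
  [9:0] imm=4 = $4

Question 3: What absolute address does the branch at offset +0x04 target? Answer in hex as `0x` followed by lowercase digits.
[04] 00 6c → 0x6c00
  op=0x6c00>>10=0x1b ⇒ bl (J)
  [9:0] imm=0 = $0
  target = base 0x733a + off 0x04 + 2 + imm 0 = 0x7340

0x7340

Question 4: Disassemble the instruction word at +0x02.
+0x02: 40 56 ⇒ word 0x5640 (little)
  opcode bits[15:10]=0x15: lw/RR
  [9:8] rd=2 = c
  [7:6] rs=1 = b

lw c, b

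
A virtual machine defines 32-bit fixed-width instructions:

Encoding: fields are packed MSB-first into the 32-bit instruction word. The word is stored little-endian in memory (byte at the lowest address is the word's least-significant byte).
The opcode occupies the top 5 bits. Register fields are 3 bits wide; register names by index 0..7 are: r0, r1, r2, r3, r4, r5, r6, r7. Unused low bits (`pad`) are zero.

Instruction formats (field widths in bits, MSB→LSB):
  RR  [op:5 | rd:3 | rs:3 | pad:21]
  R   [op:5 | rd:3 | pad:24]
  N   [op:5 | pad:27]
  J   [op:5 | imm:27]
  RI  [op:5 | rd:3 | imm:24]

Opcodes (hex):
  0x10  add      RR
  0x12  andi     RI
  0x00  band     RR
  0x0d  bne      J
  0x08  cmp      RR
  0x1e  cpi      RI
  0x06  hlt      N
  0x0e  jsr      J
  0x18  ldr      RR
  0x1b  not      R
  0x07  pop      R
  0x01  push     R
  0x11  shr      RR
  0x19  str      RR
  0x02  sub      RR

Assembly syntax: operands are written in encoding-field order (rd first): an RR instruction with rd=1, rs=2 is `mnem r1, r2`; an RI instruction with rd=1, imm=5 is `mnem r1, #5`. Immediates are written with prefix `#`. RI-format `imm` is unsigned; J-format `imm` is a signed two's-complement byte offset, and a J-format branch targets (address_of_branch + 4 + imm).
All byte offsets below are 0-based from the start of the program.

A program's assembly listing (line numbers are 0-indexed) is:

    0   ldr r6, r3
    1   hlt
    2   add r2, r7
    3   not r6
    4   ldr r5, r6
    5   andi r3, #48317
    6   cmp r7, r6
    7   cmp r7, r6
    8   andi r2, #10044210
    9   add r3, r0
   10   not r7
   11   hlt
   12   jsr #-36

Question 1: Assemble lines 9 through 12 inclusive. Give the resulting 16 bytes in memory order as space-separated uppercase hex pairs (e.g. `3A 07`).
00 00 00 83 00 00 00 DF 00 00 00 30 DC FF FF 77

line 9 (add): pack op=0x10:5|rd=3:3|rs=0:3|pad=0:21 = 0x83000000; little→ 00 00 00 83
line 10 (not): pack op=0x1b:5|rd=7:3|pad=0:24 = 0xdf000000; little→ 00 00 00 df
line 11 (hlt): pack op=0x6:5|pad=0:27 = 0x30000000; little→ 00 00 00 30
line 12 (jsr): pack op=0xe:5|imm=-36:27 = 0x77ffffdc; little→ dc ff ff 77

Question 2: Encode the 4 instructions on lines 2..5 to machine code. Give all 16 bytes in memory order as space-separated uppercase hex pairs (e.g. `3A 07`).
00 00 E0 82 00 00 00 DE 00 00 C0 C5 BD BC 00 93

line 2 (add): pack op=0x10:5|rd=2:3|rs=7:3|pad=0:21 = 0x82e00000; little→ 00 00 e0 82
line 3 (not): pack op=0x1b:5|rd=6:3|pad=0:24 = 0xde000000; little→ 00 00 00 de
line 4 (ldr): pack op=0x18:5|rd=5:3|rs=6:3|pad=0:21 = 0xc5c00000; little→ 00 00 c0 c5
line 5 (andi): pack op=0x12:5|rd=3:3|imm=48317:24 = 0x9300bcbd; little→ bd bc 00 93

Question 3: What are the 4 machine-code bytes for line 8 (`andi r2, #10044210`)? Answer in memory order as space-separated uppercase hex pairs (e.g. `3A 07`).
32 43 99 92

L8: andi op=0x12:5|rd=2:3|imm=10044210:24 ⇒ 0x92994332 ⇒ little 32 43 99 92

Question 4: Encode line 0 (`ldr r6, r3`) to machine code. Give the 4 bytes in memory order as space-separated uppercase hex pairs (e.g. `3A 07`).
0. ldr fields op=0x18:5|rd=6:3|rs=3:3|pad=0:21 → word c6600000h → 00 00 60 c6

00 00 60 C6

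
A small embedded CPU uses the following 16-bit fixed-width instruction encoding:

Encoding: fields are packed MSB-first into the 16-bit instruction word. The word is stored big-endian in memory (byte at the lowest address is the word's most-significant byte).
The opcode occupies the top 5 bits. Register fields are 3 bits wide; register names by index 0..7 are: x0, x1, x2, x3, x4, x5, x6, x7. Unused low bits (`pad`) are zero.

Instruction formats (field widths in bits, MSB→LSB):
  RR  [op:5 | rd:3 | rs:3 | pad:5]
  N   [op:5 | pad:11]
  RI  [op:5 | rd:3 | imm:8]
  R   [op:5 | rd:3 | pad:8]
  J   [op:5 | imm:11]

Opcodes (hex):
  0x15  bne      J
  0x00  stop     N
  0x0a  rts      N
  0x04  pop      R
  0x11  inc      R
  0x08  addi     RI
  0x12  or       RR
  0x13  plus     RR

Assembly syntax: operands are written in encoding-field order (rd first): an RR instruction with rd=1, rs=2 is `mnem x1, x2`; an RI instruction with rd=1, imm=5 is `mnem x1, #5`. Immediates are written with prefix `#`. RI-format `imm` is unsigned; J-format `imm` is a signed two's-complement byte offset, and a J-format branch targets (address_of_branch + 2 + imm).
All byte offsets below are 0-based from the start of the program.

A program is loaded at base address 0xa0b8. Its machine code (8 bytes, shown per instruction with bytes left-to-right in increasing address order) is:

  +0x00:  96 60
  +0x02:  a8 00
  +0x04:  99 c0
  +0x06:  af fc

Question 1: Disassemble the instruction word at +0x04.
plus x1, x6

+0x04: 99 c0 ⇒ word 0x99c0 (big)
  top 5b → 0x13 → plus [RR]
  rd: (w>>8)&0x7=0x1 → x1
  rs: (w>>5)&0x7=0x6 → x6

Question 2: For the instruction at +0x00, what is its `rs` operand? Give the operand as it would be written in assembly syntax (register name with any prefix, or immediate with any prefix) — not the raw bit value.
+0x00: 96 60 ⇒ word 0x9660 (big)
  top 5b → 0x12 → or [RR]
  [10:8] rd=6 = x6
  [7:5] rs=3 = x3

x3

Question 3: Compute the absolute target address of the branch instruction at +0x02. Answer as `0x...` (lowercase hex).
0xa0bc

[02] a8 00 → 0xa800
  opcode bits[15:11]=0x15: bne/J
  [10:0] imm=0 = #0
  target = base 0xa0b8 + off 0x02 + 2 + imm 0 = 0xa0bc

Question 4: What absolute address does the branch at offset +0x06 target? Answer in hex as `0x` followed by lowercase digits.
[06] af fc → 0xaffc
  op=0xaffc>>11=0x15 ⇒ bne (J)
  [10:0] imm=2044 (s11→-4) = #-4
  target = base 0xa0b8 + off 0x06 + 2 + imm -4 = 0xa0bc

0xa0bc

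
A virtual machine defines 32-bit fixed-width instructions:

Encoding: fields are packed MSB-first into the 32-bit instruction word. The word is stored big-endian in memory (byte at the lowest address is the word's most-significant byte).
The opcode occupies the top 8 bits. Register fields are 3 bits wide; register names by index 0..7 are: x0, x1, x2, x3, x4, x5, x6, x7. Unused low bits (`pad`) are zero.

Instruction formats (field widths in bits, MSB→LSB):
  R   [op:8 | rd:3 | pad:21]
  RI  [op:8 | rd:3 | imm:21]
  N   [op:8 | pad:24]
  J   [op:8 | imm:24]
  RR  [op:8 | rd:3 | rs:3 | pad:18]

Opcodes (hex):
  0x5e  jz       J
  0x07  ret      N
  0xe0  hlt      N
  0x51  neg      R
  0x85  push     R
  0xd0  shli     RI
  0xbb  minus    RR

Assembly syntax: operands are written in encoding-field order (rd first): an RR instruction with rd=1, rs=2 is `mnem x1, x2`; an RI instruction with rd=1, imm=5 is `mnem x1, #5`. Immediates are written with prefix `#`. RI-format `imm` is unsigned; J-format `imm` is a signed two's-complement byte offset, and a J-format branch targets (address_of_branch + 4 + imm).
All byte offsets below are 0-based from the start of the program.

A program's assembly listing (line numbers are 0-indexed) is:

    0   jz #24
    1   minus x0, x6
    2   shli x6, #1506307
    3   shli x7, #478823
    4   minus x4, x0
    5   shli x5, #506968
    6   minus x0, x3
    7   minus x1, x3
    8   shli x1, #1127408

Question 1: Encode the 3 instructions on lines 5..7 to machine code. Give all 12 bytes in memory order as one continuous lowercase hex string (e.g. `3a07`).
L5: shli op=0xd0:8|rd=5:3|imm=506968:21 ⇒ 0xd0a7bc58 ⇒ big d0 a7 bc 58
L6: minus op=0xbb:8|rd=0:3|rs=3:3|pad=0:18 ⇒ 0xbb0c0000 ⇒ big bb 0c 00 00
L7: minus op=0xbb:8|rd=1:3|rs=3:3|pad=0:18 ⇒ 0xbb2c0000 ⇒ big bb 2c 00 00

d0a7bc58bb0c0000bb2c0000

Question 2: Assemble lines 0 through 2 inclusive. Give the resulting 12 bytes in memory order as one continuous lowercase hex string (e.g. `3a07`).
L0: jz op=0x5e:8|imm=24:24 ⇒ 0x5e000018 ⇒ big 5e 00 00 18
L1: minus op=0xbb:8|rd=0:3|rs=6:3|pad=0:18 ⇒ 0xbb180000 ⇒ big bb 18 00 00
L2: shli op=0xd0:8|rd=6:3|imm=1506307:21 ⇒ 0xd0d6fc03 ⇒ big d0 d6 fc 03

5e000018bb180000d0d6fc03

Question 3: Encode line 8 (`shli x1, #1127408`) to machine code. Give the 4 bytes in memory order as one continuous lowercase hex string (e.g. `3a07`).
line 8 (shli): pack op=0xd0:8|rd=1:3|imm=1127408:21 = 0xd03133f0; big→ d0 31 33 f0

d03133f0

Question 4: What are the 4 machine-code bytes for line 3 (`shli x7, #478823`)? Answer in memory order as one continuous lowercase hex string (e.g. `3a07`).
d0e74e67

line 3 (shli): pack op=0xd0:8|rd=7:3|imm=478823:21 = 0xd0e74e67; big→ d0 e7 4e 67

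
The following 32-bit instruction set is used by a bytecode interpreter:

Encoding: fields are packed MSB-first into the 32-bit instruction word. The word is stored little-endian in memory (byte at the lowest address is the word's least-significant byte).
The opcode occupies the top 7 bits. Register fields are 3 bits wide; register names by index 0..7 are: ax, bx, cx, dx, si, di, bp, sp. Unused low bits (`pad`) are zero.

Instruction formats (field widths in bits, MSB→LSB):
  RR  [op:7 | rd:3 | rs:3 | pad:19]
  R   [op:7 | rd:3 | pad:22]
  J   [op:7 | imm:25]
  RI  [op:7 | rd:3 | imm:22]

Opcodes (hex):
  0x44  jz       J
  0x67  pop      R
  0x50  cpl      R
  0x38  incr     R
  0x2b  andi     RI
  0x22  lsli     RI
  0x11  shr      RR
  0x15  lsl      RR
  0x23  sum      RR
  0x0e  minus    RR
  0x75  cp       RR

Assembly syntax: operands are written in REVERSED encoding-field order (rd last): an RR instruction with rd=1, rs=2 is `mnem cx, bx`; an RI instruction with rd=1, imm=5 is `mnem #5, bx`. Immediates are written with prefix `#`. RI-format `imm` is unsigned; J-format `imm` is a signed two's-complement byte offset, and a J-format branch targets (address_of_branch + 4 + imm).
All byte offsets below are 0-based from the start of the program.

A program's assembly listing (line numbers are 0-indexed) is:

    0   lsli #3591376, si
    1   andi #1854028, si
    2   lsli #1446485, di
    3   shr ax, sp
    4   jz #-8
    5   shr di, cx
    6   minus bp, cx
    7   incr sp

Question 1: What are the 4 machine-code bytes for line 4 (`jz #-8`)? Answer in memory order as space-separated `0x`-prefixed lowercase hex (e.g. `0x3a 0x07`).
L4: jz op=0x44:7|imm=-8:25 ⇒ 0x89fffff8 ⇒ little f8 ff ff 89

0xf8 0xff 0xff 0x89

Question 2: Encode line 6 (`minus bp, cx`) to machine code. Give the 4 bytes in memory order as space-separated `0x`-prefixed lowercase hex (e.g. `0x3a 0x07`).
L6: minus op=0xe:7|rd=2:3|rs=6:3|pad=0:19 ⇒ 0x1cb00000 ⇒ little 00 00 b0 1c

0x00 0x00 0xb0 0x1c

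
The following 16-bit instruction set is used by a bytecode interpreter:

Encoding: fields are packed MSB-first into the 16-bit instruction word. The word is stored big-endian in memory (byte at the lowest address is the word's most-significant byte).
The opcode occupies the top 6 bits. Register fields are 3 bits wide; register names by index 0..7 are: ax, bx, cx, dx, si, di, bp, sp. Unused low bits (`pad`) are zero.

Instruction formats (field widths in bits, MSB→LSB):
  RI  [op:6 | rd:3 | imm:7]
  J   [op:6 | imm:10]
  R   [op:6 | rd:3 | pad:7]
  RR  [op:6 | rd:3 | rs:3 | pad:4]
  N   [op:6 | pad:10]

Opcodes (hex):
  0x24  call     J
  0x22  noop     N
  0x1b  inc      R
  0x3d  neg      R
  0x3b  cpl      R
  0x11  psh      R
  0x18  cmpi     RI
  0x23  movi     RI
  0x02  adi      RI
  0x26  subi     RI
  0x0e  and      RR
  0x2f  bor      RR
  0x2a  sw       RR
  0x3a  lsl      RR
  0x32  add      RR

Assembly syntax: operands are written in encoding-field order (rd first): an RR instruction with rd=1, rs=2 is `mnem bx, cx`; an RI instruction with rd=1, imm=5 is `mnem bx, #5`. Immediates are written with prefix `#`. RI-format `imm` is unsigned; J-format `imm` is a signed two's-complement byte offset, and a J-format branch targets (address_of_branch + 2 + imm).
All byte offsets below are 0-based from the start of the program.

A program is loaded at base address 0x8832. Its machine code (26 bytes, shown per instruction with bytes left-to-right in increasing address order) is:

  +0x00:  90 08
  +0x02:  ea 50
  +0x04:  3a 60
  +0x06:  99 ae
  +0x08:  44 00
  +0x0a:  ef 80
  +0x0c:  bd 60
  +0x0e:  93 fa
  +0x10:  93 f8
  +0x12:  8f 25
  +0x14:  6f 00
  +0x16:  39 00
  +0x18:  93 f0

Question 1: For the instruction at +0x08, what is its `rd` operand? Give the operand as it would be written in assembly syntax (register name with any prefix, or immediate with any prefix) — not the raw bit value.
@+08  big-endian(44 00) = 0x4400
  opcode bits[15:10]=0x11: psh/R
  [9:7] rd=0 = ax

ax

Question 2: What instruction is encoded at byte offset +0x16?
and cx, ax

+0x16: 39 00 ⇒ word 0x3900 (big)
  top 6b → 0xe → and [RR]
  [9:7] rd=2 = cx
  [6:4] rs=0 = ax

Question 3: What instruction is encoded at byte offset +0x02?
lsl si, di

+0x02: ea 50 ⇒ word 0xea50 (big)
  top 6b → 0x3a → lsl [RR]
  [9:7] rd=4 = si
  [6:4] rs=5 = di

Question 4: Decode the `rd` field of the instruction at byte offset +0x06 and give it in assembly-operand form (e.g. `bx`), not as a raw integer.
off 0x06: read 99 ae as big → 0x99ae
  opcode bits[15:10]=0x26: subi/RI
  rd@[9:7]=0x3 ⇒ dx
  imm@[6:0]=0x2e ⇒ #46

dx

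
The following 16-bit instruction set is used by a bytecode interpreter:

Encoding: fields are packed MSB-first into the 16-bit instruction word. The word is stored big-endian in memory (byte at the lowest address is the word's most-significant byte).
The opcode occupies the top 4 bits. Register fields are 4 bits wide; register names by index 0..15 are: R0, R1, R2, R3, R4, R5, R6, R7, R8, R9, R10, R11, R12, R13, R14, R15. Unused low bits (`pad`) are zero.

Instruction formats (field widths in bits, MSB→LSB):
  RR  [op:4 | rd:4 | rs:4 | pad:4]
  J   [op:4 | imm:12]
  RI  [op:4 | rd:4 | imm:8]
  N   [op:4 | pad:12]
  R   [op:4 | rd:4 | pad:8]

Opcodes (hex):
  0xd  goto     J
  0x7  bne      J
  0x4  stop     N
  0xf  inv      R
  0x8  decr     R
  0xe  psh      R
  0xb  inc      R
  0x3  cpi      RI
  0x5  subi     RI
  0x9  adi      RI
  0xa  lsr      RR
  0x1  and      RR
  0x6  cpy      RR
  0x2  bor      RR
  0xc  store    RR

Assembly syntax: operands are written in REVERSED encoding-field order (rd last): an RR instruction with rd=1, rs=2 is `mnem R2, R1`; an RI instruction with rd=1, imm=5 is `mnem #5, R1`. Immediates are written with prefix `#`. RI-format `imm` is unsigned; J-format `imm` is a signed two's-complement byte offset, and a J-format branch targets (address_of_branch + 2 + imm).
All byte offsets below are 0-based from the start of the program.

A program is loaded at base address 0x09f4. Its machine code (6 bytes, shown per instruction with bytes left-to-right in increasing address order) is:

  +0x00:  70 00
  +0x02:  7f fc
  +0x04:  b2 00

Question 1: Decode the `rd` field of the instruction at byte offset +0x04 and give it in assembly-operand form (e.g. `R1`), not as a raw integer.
+0x04: b2 00 ⇒ word 0xb200 (big)
  opcode bits[15:12]=0xb: inc/R
  rd@[11:8]=0x2 ⇒ R2

R2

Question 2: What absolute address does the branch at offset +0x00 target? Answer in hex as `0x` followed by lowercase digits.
+0x00: 70 00 ⇒ word 0x7000 (big)
  top 4b → 0x7 → bne [J]
  imm: (w>>0)&0xfff=0x0 → #0
  target = base 0x09f4 + off 0x00 + 2 + imm 0 = 0x09f6

0x09f6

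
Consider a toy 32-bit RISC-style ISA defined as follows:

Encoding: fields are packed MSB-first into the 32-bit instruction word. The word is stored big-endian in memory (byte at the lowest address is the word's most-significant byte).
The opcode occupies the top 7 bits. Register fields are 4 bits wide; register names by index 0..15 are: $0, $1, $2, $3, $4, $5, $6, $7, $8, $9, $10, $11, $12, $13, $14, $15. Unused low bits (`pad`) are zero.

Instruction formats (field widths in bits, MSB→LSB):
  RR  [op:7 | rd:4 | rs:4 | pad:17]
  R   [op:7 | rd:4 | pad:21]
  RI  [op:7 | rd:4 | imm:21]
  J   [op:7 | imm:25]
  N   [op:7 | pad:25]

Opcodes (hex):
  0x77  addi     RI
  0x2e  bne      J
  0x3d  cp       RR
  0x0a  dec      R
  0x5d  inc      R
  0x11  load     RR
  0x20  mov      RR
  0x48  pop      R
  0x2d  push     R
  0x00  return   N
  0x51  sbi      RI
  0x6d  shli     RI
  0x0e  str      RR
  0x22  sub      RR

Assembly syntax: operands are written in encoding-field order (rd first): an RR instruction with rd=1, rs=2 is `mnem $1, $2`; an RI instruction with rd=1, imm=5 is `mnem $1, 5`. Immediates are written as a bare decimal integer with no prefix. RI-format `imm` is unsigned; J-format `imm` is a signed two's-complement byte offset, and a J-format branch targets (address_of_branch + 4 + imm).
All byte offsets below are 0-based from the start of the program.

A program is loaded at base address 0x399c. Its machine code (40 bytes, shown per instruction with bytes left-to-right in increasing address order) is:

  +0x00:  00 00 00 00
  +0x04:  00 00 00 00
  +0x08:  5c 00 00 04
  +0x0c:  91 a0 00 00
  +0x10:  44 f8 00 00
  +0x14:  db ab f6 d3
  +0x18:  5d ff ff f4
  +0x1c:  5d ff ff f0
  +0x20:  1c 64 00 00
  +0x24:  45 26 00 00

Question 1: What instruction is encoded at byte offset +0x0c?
pop $13

@+0c  big-endian(91 a0 00 00) = 0x91a00000
  op=0x91a00000>>25=0x48 ⇒ pop (R)
  rd@[24:21]=0xd ⇒ $13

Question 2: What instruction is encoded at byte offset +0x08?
bne 4

+0x08: 5c 00 00 04 ⇒ word 0x5c000004 (big)
  top 7b → 0x2e → bne [J]
  imm: (w>>0)&0x1ffffff=0x4 → 4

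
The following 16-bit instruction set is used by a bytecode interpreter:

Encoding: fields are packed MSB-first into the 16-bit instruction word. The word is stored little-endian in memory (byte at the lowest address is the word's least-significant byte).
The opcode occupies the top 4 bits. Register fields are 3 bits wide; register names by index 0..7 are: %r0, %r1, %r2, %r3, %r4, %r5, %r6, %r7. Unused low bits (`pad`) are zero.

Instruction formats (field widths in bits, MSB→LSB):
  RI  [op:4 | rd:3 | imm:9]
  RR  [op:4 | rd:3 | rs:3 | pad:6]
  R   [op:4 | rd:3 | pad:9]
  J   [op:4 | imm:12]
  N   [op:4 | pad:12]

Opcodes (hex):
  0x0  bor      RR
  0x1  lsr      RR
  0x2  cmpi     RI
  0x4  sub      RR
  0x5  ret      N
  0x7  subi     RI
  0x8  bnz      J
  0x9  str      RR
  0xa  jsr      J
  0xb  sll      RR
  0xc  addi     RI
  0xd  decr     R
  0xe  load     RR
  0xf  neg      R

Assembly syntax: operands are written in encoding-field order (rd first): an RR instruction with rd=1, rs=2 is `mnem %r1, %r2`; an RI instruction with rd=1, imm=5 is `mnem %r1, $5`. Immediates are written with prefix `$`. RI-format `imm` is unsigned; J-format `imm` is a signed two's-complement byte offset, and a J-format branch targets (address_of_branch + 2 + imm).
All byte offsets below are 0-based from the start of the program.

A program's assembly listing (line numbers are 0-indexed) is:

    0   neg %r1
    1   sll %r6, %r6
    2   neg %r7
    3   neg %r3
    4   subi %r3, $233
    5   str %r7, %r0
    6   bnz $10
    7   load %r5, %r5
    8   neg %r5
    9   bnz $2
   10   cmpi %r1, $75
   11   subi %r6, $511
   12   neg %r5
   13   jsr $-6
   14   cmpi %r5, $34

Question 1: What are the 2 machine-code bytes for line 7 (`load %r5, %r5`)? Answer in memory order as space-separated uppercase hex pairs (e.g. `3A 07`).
L7: load op=0xe:4|rd=5:3|rs=5:3|pad=0:6 ⇒ 0xeb40 ⇒ little 40 eb

40 EB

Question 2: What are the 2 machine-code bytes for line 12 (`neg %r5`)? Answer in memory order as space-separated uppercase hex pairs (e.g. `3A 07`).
L12: neg op=0xf:4|rd=5:3|pad=0:9 ⇒ 0xfa00 ⇒ little 00 fa

00 FA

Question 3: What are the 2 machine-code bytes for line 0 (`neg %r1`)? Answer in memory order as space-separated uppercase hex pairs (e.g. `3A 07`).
00 F2

0. neg fields op=0xf:4|rd=1:3|pad=0:9 → word f200h → 00 f2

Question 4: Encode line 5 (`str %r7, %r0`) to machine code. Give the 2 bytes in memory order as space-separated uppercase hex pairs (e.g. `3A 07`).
00 9E

5. str fields op=0x9:4|rd=7:3|rs=0:3|pad=0:6 → word 9e00h → 00 9e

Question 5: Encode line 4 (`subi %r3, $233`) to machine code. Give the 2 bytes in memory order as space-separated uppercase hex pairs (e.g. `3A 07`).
E9 76

line 4 (subi): pack op=0x7:4|rd=3:3|imm=233:9 = 0x76e9; little→ e9 76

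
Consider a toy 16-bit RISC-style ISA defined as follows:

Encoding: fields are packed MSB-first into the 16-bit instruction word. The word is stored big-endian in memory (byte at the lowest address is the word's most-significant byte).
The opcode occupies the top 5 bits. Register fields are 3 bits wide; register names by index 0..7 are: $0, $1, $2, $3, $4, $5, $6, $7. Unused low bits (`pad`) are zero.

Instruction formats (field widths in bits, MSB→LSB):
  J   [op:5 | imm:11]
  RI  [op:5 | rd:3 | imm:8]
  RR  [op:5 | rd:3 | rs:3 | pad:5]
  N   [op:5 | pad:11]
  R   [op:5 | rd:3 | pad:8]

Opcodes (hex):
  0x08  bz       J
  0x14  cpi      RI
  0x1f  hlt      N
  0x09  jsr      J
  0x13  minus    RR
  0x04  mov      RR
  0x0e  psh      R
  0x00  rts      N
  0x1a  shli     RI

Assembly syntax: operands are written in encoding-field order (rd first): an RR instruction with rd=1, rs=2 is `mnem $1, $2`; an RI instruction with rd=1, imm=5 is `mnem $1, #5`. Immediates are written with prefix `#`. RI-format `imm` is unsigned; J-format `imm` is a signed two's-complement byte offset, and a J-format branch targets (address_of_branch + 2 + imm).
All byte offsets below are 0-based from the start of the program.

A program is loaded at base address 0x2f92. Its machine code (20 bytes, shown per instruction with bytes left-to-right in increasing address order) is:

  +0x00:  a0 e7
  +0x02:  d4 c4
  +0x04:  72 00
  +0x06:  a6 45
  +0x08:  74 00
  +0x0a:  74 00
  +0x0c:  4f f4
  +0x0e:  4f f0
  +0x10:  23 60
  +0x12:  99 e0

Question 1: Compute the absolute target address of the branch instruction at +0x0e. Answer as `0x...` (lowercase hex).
0x2f92

off 0x0e: read 4f f0 as big → 0x4ff0
  opcode bits[15:11]=0x9: jsr/J
  [10:0] imm=2032 (s11→-16) = #-16
  target = base 0x2f92 + off 0x0e + 2 + imm -16 = 0x2f92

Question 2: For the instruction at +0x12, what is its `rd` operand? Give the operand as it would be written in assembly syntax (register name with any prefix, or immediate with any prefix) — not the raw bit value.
+0x12: 99 e0 ⇒ word 0x99e0 (big)
  op=0x99e0>>11=0x13 ⇒ minus (RR)
  rd: (w>>8)&0x7=0x1 → $1
  rs: (w>>5)&0x7=0x7 → $7

$1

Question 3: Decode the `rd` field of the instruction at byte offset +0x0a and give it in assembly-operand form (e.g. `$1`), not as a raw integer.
[0a] 74 00 → 0x7400
  top 5b → 0xe → psh [R]
  rd@[10:8]=0x4 ⇒ $4

$4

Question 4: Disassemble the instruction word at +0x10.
@+10  big-endian(23 60) = 0x2360
  top 5b → 0x4 → mov [RR]
  [10:8] rd=3 = $3
  [7:5] rs=3 = $3

mov $3, $3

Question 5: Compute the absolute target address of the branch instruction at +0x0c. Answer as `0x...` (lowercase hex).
@+0c  big-endian(4f f4) = 0x4ff4
  opcode bits[15:11]=0x9: jsr/J
  imm@[10:0]=0x7f4 (s11→-12) ⇒ #-12
  target = base 0x2f92 + off 0x0c + 2 + imm -12 = 0x2f94

0x2f94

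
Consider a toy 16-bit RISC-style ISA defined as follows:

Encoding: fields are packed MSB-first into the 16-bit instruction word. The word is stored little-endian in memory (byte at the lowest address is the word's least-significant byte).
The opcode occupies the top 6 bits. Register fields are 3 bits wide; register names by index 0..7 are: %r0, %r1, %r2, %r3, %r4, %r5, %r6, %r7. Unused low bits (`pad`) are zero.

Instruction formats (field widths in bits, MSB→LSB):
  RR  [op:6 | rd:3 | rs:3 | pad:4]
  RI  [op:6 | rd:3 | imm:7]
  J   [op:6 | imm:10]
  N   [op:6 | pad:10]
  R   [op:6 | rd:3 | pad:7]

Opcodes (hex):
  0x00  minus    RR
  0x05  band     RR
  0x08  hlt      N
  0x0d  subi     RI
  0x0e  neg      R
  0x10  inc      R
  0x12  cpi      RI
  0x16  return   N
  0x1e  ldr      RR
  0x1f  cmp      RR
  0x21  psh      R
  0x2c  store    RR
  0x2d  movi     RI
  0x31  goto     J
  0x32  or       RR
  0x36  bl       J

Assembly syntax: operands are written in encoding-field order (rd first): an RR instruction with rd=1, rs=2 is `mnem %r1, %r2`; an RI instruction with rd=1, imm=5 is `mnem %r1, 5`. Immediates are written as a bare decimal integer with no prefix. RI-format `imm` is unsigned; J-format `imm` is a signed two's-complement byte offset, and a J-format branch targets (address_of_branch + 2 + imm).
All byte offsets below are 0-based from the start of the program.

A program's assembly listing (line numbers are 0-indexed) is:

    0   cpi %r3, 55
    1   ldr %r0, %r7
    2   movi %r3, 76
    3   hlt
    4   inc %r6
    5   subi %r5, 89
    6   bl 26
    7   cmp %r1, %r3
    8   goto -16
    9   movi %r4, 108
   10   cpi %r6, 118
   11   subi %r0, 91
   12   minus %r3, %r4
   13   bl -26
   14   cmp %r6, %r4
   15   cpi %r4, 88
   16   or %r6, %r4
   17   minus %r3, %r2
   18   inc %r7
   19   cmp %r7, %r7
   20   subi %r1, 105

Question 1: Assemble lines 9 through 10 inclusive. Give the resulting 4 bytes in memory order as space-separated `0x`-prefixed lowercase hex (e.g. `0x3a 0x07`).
line 9 (movi): pack op=0x2d:6|rd=4:3|imm=108:7 = 0xb66c; little→ 6c b6
line 10 (cpi): pack op=0x12:6|rd=6:3|imm=118:7 = 0x4b76; little→ 76 4b

0x6c 0xb6 0x76 0x4b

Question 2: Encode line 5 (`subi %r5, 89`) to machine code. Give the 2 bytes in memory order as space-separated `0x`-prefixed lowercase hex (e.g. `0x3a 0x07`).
0xd9 0x36

5. subi fields op=0xd:6|rd=5:3|imm=89:7 → word 36d9h → d9 36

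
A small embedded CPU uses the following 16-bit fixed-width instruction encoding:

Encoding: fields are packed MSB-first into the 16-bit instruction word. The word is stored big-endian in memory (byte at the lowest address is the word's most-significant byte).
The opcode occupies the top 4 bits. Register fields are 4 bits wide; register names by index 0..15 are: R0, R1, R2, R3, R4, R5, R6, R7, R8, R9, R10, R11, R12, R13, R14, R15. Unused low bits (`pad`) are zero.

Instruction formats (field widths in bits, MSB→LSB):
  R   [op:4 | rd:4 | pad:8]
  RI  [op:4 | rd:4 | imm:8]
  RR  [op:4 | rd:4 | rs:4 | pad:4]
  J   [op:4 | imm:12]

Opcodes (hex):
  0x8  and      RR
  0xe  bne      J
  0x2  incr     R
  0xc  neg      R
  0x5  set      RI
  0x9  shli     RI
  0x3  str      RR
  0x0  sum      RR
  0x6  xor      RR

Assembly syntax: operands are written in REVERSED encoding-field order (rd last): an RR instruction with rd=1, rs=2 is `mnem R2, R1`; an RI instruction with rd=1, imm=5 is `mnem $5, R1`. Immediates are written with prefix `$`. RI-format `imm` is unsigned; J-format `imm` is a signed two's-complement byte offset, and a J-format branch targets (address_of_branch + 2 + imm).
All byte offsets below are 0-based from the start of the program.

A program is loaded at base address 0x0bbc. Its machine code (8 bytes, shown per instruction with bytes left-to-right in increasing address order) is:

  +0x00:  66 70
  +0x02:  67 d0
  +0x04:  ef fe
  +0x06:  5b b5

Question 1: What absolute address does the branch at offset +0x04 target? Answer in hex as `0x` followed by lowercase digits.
0x0bc0

@+04  big-endian(ef fe) = 0xeffe
  top 4b → 0xe → bne [J]
  [11:0] imm=4094 (s12→-2) = $-2
  target = base 0x0bbc + off 0x04 + 2 + imm -2 = 0x0bc0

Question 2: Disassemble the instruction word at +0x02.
xor R13, R7

@+02  big-endian(67 d0) = 0x67d0
  op=0x67d0>>12=0x6 ⇒ xor (RR)
  [11:8] rd=7 = R7
  [7:4] rs=13 = R13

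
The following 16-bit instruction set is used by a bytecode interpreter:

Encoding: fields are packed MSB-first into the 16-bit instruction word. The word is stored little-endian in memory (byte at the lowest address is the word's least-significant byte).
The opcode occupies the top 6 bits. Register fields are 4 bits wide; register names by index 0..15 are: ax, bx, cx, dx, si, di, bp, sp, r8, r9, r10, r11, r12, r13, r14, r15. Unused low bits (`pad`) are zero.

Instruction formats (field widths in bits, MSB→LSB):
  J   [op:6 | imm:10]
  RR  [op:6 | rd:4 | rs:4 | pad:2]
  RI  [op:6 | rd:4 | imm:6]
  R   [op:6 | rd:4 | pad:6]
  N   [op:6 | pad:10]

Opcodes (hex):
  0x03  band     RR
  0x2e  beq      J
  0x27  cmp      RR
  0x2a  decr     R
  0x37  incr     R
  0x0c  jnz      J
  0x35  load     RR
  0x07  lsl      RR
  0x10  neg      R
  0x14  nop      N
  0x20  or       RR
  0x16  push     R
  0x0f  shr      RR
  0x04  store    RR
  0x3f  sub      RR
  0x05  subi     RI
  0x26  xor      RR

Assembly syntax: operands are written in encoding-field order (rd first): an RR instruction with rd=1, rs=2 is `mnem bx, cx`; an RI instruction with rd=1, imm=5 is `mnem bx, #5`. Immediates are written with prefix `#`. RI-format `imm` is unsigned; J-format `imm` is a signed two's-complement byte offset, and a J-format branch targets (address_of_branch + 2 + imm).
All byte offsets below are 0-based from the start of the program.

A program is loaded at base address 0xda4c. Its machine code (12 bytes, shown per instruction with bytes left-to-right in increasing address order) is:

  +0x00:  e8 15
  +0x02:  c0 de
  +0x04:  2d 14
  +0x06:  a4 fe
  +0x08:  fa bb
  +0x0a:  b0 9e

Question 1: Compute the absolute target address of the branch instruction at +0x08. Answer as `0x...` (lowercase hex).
@+08  little-endian(fa bb) = 0xbbfa
  top 6b → 0x2e → beq [J]
  [9:0] imm=1018 (s10→-6) = #-6
  target = base 0xda4c + off 0x08 + 2 + imm -6 = 0xda50

0xda50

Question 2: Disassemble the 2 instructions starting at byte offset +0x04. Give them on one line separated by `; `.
[04] 2d 14 → 0x142d
  op=0x142d>>10=0x5 ⇒ subi (RI)
  rd: (w>>6)&0xf=0x0 → ax
  imm: (w>>0)&0x3f=0x2d → #45
[06] a4 fe → 0xfea4
  op=0xfea4>>10=0x3f ⇒ sub (RR)
  rd: (w>>6)&0xf=0xa → r10
  rs: (w>>2)&0xf=0x9 → r9

subi ax, #45; sub r10, r9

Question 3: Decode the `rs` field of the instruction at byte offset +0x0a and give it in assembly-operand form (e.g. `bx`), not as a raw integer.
r12

off 0x0a: read b0 9e as little → 0x9eb0
  op=0x9eb0>>10=0x27 ⇒ cmp (RR)
  rd@[9:6]=0xa ⇒ r10
  rs@[5:2]=0xc ⇒ r12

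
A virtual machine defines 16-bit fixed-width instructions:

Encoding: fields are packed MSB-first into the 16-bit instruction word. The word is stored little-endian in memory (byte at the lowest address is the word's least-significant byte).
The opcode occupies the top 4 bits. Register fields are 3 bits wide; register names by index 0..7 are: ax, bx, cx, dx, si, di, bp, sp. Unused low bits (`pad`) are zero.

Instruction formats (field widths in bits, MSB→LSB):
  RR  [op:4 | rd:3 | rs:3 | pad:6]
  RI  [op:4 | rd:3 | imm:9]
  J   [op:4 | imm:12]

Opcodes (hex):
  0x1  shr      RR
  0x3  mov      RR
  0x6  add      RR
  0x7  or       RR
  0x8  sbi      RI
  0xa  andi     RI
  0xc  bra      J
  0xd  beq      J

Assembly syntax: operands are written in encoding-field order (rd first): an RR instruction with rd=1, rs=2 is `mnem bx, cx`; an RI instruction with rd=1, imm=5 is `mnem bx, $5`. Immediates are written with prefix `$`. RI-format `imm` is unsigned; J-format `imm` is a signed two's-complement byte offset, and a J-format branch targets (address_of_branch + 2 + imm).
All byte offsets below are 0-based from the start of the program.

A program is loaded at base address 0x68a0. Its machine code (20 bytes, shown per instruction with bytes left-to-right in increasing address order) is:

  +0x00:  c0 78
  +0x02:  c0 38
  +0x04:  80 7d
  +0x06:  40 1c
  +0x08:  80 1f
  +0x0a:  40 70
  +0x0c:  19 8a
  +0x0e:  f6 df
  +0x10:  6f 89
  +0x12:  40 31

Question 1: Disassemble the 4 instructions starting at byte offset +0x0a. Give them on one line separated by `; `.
@+0a  little-endian(40 70) = 0x7040
  top 4b → 0x7 → or [RR]
  rd@[11:9]=0x0 ⇒ ax
  rs@[8:6]=0x1 ⇒ bx
@+0c  little-endian(19 8a) = 0x8a19
  top 4b → 0x8 → sbi [RI]
  rd@[11:9]=0x5 ⇒ di
  imm@[8:0]=0x19 ⇒ $25
@+0e  little-endian(f6 df) = 0xdff6
  top 4b → 0xd → beq [J]
  imm@[11:0]=0xff6 (s12→-10) ⇒ $-10
@+10  little-endian(6f 89) = 0x896f
  top 4b → 0x8 → sbi [RI]
  rd@[11:9]=0x4 ⇒ si
  imm@[8:0]=0x16f ⇒ $367

or ax, bx; sbi di, $25; beq $-10; sbi si, $367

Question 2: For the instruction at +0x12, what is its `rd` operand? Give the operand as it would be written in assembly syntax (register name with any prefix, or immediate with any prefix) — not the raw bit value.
ax

[12] 40 31 → 0x3140
  op=0x3140>>12=0x3 ⇒ mov (RR)
  [11:9] rd=0 = ax
  [8:6] rs=5 = di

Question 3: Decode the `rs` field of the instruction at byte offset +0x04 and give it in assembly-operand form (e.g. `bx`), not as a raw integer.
bp

[04] 80 7d → 0x7d80
  top 4b → 0x7 → or [RR]
  rd@[11:9]=0x6 ⇒ bp
  rs@[8:6]=0x6 ⇒ bp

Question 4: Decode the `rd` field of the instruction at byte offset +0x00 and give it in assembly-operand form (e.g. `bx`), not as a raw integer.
[00] c0 78 → 0x78c0
  top 4b → 0x7 → or [RR]
  [11:9] rd=4 = si
  [8:6] rs=3 = dx

si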